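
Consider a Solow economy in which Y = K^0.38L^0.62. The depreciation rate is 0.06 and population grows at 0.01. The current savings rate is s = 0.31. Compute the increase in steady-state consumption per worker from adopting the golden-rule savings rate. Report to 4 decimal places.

n + δ = 0.01 + 0.06 = 0.07.
Current steady state (s = 0.31): k* = (0.31/0.07)^(1/0.62) ≈ 11.0245, y* = 11.0245^0.38 ≈ 2.4894, c* = (1−0.31)·2.4894 ≈ 1.7177.
Golden rule sets MPK = n+δ: 0.38·k^(0.38−1) = 0.07, so k_gold = (0.38/0.07)^(1/0.62) ≈ 15.3101.
y_gold = 15.3101^0.38 ≈ 2.8203, c_gold = y_gold − 0.07·k_gold ≈ 1.7486.
Gain: Δc = 1.7486 − 1.7177 ≈ 0.0309.

Δc ≈ 0.0309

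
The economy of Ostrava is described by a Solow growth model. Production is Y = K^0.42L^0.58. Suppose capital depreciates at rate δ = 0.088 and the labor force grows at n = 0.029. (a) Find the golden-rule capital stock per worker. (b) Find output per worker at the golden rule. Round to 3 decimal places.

Capital per worker breaks even when investment replaces (n + δ)·k; here n + δ = 0.117.
At the golden rule the marginal product of capital equals n+δ: 0.42·k^(0.42−1) = 0.117. Solving, k_gold = (0.42/0.117)^(1/0.58) ≈ 9.0574.
y_gold = 9.0574^0.42 ≈ 2.5231.

(a) k_gold ≈ 9.057; (b) y_gold ≈ 2.523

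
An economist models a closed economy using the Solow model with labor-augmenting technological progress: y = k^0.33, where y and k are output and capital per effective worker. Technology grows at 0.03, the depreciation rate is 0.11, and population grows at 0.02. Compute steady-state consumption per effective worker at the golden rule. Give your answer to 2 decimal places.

c_gold ≈ 0.96

Break-even investment rate: n + g + δ = 0.02 + 0.03 + 0.11 = 0.16.
At the golden rule the marginal product of capital equals n+g+δ: 0.33·k^(0.33−1) = 0.16. Solving, k_gold = (0.33/0.16)^(1/0.67) ≈ 2.9461.
y_gold = 2.9461^0.33 ≈ 1.4284.
c_gold = y_gold − (n+g+δ)·k_gold = 1.4284 − 0.16·2.9461 ≈ 0.9570.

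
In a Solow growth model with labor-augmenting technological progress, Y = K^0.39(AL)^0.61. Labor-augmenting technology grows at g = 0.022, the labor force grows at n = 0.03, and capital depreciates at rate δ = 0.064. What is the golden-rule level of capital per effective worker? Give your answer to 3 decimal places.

The effective depreciation rate is n + g + δ = 0.03 + 0.022 + 0.064 = 0.116.
At the golden rule the marginal product of capital equals n+g+δ: 0.39·k^(0.39−1) = 0.116. Solving, k_gold = (0.39/0.116)^(1/0.61) ≈ 7.2994.

k_gold ≈ 7.299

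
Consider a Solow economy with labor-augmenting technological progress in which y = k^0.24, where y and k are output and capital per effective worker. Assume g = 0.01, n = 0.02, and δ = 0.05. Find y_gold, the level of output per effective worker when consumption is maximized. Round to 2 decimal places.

The effective depreciation rate is n + g + δ = 0.02 + 0.01 + 0.05 = 0.08.
Maximizing c = f(k) − (n+g+δ)·k gives f'(k) = n+g+δ, i.e. 0.24·k^(0.24−1) = 0.08, so k_gold = (0.24/0.08)^(1/0.76) ≈ 4.2442.
Output: y_gold = k_gold^0.24 = 4.2442^0.24 ≈ 1.4147.

y_gold ≈ 1.41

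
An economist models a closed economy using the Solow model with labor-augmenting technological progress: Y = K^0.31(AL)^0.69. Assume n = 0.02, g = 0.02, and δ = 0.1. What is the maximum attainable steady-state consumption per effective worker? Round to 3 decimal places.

c_gold ≈ 0.986

Capital per effective worker breaks even when investment replaces (n + g + δ)·k; here n + g + δ = 0.14.
Golden rule sets MPK = n+g+δ: 0.31·k^(0.31−1) = 0.14, so k_gold = (0.31/0.14)^(1/0.69) ≈ 3.1647.
y_gold = 3.1647^0.31 ≈ 1.4292.
c_gold = y_gold − (n+g+δ)·k_gold = 1.4292 − 0.14·3.1647 ≈ 0.9862.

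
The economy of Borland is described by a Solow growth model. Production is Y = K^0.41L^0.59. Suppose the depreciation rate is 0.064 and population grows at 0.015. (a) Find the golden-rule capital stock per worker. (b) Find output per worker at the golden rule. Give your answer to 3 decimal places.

Break-even investment rate: n + δ = 0.015 + 0.064 = 0.079.
Golden rule sets MPK = n+δ: 0.41·k^(0.41−1) = 0.079, so k_gold = (0.41/0.079)^(1/0.59) ≈ 16.2978.
y_gold = 16.2978^0.41 ≈ 3.1403.

(a) k_gold ≈ 16.298; (b) y_gold ≈ 3.140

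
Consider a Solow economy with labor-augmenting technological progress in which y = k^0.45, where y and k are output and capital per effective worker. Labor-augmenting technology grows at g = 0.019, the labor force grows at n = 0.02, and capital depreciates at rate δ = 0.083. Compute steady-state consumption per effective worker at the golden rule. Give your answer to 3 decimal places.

c_gold ≈ 1.600

Capital per effective worker breaks even when investment replaces (n + g + δ)·k; here n + g + δ = 0.122.
Maximizing c = f(k) − (n+g+δ)·k gives f'(k) = n+g+δ, i.e. 0.45·k^(0.45−1) = 0.122, so k_gold = (0.45/0.122)^(1/0.55) ≈ 10.7310.
y_gold = 10.7310^0.45 ≈ 2.9093.
c_gold = y_gold − (n+g+δ)·k_gold = 2.9093 − 0.122·10.7310 ≈ 1.6001.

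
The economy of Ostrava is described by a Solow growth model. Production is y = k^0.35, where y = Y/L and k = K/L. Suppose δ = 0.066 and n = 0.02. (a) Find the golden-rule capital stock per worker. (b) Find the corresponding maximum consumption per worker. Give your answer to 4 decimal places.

(a) k_gold ≈ 8.6656; (b) c_gold ≈ 1.3840

Capital per worker breaks even when investment replaces (n + δ)·k; here n + δ = 0.086.
Setting f'(k) = n+δ gives 0.35·k^(0.35−1) = 0.086, hence k_gold = (0.35/0.086)^(1/0.65) ≈ 8.6656.
y_gold = 8.6656^0.35 ≈ 2.1293; c_gold = y_gold − 0.086·k_gold ≈ 1.3840.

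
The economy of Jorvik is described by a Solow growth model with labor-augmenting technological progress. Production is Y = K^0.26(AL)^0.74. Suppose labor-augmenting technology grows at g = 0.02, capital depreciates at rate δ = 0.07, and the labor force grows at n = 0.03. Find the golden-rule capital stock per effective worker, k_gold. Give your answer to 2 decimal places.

k_gold ≈ 2.84

Break-even investment rate: n + g + δ = 0.03 + 0.02 + 0.07 = 0.12.
At the golden rule the marginal product of capital equals n+g+δ: 0.26·k^(0.26−1) = 0.12. Solving, k_gold = (0.26/0.12)^(1/0.74) ≈ 2.8430.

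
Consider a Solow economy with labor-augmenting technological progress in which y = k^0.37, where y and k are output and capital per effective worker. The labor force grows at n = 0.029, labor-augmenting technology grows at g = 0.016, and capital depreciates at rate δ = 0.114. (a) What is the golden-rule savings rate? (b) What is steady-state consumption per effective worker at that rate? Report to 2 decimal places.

(a) s_gold = 0.37; (b) c_gold ≈ 1.03

n + g + δ = 0.029 + 0.016 + 0.114 = 0.159.
For Cobb-Douglas, s_gold equals capital's share: s_gold = 0.37.
At the golden rule the marginal product of capital equals n+g+δ: 0.37·k^(0.37−1) = 0.159. Solving, k_gold = (0.37/0.159)^(1/0.63) ≈ 3.8215.
y_gold = 3.8215^0.37 ≈ 1.6422; c_gold = (1−0.37)·y_gold ≈ 1.0346.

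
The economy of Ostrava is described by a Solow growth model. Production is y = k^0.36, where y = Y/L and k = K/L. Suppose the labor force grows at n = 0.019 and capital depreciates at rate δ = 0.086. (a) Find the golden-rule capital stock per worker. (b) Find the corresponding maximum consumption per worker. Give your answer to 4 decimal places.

n + δ = 0.019 + 0.086 = 0.105.
Setting f'(k) = n+δ gives 0.36·k^(0.36−1) = 0.105, hence k_gold = (0.36/0.105)^(1/0.64) ≈ 6.8567.
y_gold = 6.8567^0.36 ≈ 1.9999; c_gold = y_gold − 0.105·k_gold ≈ 1.2799.

(a) k_gold ≈ 6.8567; (b) c_gold ≈ 1.2799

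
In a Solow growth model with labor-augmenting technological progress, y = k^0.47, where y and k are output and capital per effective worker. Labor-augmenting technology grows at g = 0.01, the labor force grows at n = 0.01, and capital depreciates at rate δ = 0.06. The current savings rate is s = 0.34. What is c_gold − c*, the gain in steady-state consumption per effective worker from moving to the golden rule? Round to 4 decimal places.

Δc ≈ 0.1670

Break-even investment rate: n + g + δ = 0.01 + 0.01 + 0.06 = 0.08.
Current steady state (s = 0.34): k* = (0.34/0.08)^(1/0.53) ≈ 15.3334, y* = 15.3334^0.47 ≈ 3.6079, c* = (1−0.34)·3.6079 ≈ 2.3812.
Golden rule sets MPK = n+g+δ: 0.47·k^(0.47−1) = 0.08, so k_gold = (0.47/0.08)^(1/0.53) ≈ 28.2461.
y_gold = 28.2461^0.47 ≈ 4.8078, c_gold = y_gold − 0.08·k_gold ≈ 2.5482.
Gain: Δc = 2.5482 − 2.3812 ≈ 0.1670.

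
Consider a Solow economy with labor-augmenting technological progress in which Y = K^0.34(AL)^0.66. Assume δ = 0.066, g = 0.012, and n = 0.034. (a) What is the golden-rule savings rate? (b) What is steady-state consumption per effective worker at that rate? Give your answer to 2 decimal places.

The effective depreciation rate is n + g + δ = 0.034 + 0.012 + 0.066 = 0.112.
For Cobb-Douglas, s_gold equals capital's share: s_gold = 0.34.
Maximizing c = f(k) − (n+g+δ)·k gives f'(k) = n+g+δ, i.e. 0.34·k^(0.34−1) = 0.112, so k_gold = (0.34/0.112)^(1/0.66) ≈ 5.3790.
y_gold = 5.3790^0.34 ≈ 1.7719; c_gold = (1−0.34)·y_gold ≈ 1.1694.

(a) s_gold = 0.34; (b) c_gold ≈ 1.17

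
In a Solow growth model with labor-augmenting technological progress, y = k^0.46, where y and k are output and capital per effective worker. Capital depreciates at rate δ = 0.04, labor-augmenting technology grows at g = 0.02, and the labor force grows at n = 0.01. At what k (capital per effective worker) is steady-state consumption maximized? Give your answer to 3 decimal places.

Break-even investment rate: n + g + δ = 0.01 + 0.02 + 0.04 = 0.07.
Setting f'(k) = n+g+δ gives 0.46·k^(0.46−1) = 0.07, hence k_gold = (0.46/0.07)^(1/0.54) ≈ 32.6727.

k_gold ≈ 32.673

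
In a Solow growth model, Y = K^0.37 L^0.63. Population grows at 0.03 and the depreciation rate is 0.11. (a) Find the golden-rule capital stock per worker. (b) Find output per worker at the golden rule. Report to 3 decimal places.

Break-even investment rate: n + δ = 0.03 + 0.11 = 0.14.
Golden rule sets MPK = n+δ: 0.37·k^(0.37−1) = 0.14, so k_gold = (0.37/0.14)^(1/0.63) ≈ 4.6769.
y_gold = 4.6769^0.37 ≈ 1.7696.

(a) k_gold ≈ 4.677; (b) y_gold ≈ 1.770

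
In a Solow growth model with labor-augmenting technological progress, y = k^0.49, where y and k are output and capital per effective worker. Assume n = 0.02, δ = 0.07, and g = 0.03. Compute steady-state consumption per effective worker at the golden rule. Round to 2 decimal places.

Capital per effective worker breaks even when investment replaces (n + g + δ)·k; here n + g + δ = 0.12.
At the golden rule the marginal product of capital equals n+g+δ: 0.49·k^(0.49−1) = 0.12. Solving, k_gold = (0.49/0.12)^(1/0.51) ≈ 15.7786.
y_gold = 15.7786^0.49 ≈ 3.8641.
c_gold = y_gold − (n+g+δ)·k_gold = 3.8641 − 0.12·15.7786 ≈ 1.9707.

c_gold ≈ 1.97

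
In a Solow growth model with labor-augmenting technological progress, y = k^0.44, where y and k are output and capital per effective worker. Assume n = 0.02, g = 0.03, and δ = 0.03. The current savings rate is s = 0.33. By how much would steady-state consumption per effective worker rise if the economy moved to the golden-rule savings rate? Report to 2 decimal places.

Δc ≈ 0.10

Capital per effective worker breaks even when investment replaces (n + g + δ)·k; here n + g + δ = 0.08.
Current steady state (s = 0.33): k* = (0.33/0.08)^(1/0.56) ≈ 12.5595, y* = 12.5595^0.44 ≈ 3.0447, c* = (1−0.33)·3.0447 ≈ 2.0400.
At the golden rule the marginal product of capital equals n+g+δ: 0.44·k^(0.44−1) = 0.08. Solving, k_gold = (0.44/0.08)^(1/0.56) ≈ 20.9931.
y_gold = 20.9931^0.44 ≈ 3.8169, c_gold = y_gold − 0.08·k_gold ≈ 2.1375.
Gain: Δc = 2.1375 − 2.0400 ≈ 0.0975.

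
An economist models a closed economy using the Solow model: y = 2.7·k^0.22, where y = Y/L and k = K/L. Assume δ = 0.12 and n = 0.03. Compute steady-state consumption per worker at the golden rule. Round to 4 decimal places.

c_gold ≈ 3.1048

Capital per worker breaks even when investment replaces (n + δ)·k; here n + δ = 0.15.
At the golden rule the marginal product of capital equals n+δ: 0.22·2.7·k^(0.22−1) = 0.15. Solving, k_gold = (0.22·2.7/0.15)^(1/0.78) ≈ 5.8382.
y_gold = 2.7·5.8382^0.22 ≈ 3.9806.
c_gold = y_gold − (n+δ)·k_gold = 3.9806 − 0.15·5.8382 ≈ 3.1048.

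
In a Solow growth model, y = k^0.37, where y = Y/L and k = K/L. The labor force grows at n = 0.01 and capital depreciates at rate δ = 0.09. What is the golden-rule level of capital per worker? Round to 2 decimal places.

Break-even investment rate: n + δ = 0.01 + 0.09 = 0.1.
Maximizing c = f(k) − (n+δ)·k gives f'(k) = n+δ, i.e. 0.37·k^(0.37−1) = 0.1, so k_gold = (0.37/0.1)^(1/0.63) ≈ 7.9782.

k_gold ≈ 7.98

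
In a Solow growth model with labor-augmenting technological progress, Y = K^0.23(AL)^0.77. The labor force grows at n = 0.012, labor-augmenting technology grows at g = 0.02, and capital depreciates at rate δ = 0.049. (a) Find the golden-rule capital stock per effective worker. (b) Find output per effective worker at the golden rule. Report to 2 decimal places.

n + g + δ = 0.012 + 0.02 + 0.049 = 0.081.
Maximizing c = f(k) − (n+g+δ)·k gives f'(k) = n+g+δ, i.e. 0.23·k^(0.23−1) = 0.081, so k_gold = (0.23/0.081)^(1/0.77) ≈ 3.8782.
y_gold = 3.8782^0.23 ≈ 1.3658.

(a) k_gold ≈ 3.88; (b) y_gold ≈ 1.37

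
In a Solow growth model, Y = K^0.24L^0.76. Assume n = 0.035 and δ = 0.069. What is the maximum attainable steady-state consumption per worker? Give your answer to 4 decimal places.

The effective depreciation rate is n + δ = 0.035 + 0.069 = 0.104.
At the golden rule the marginal product of capital equals n+δ: 0.24·k^(0.24−1) = 0.104. Solving, k_gold = (0.24/0.104)^(1/0.76) ≈ 3.0051.
y_gold = 3.0051^0.24 ≈ 1.3022.
c_gold = y_gold − (n+δ)·k_gold = 1.3022 − 0.104·3.0051 ≈ 0.9897.

c_gold ≈ 0.9897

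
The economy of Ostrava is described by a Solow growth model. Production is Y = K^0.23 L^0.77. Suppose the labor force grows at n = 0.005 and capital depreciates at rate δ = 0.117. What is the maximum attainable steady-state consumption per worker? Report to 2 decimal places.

c_gold ≈ 0.93

n + δ = 0.005 + 0.117 = 0.122.
Setting f'(k) = n+δ gives 0.23·k^(0.23−1) = 0.122, hence k_gold = (0.23/0.122)^(1/0.77) ≈ 2.2784.
y_gold = 2.2784^0.23 ≈ 1.2085.
c_gold = y_gold − (n+δ)·k_gold = 1.2085 − 0.122·2.2784 ≈ 0.9306.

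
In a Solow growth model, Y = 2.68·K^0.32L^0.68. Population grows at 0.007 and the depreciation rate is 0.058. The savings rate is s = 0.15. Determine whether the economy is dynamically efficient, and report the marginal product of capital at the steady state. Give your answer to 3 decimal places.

Capital per worker breaks even when investment replaces (n + δ)·k; here n + δ = 0.065.
Steady-state k*: s·A·k^0.32 = 0.065·k gives k* = (0.15·2.68/0.065)^(1/0.68) ≈ 14.5779.
MPK = 0.32·2.68·14.5779^(-0.68) ≈ 0.1387.
MPK > n+δ = 0.065, so the economy is dynamically efficient (under-saving).

dynamically efficient; MPK ≈ 0.139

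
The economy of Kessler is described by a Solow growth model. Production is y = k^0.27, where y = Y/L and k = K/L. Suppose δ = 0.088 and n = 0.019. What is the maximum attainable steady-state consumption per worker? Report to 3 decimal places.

c_gold ≈ 1.028

The effective depreciation rate is n + δ = 0.019 + 0.088 = 0.107.
Maximizing c = f(k) − (n+δ)·k gives f'(k) = n+δ, i.e. 0.27·k^(0.27−1) = 0.107, so k_gold = (0.27/0.107)^(1/0.73) ≈ 3.5535.
y_gold = 3.5535^0.27 ≈ 1.4082.
c_gold = y_gold − (n+δ)·k_gold = 1.4082 − 0.107·3.5535 ≈ 1.0280.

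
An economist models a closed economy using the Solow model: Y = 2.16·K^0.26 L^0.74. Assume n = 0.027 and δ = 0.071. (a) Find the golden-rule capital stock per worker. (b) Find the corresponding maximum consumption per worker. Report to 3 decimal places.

(a) k_gold ≈ 10.583; (b) c_gold ≈ 2.952

Capital per worker breaks even when investment replaces (n + δ)·k; here n + δ = 0.098.
Golden rule sets MPK = n+δ: 0.26·2.16·k^(0.26−1) = 0.098, so k_gold = (0.26·2.16/0.098)^(1/0.74) ≈ 10.5827.
y_gold = 2.16·10.5827^0.26 ≈ 3.9889; c_gold = y_gold − 0.098·k_gold ≈ 2.9518.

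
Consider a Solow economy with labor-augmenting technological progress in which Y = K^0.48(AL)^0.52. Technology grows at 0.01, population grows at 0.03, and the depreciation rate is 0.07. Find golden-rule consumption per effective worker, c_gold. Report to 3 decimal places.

Capital per effective worker breaks even when investment replaces (n + g + δ)·k; here n + g + δ = 0.11.
Maximizing c = f(k) − (n+g+δ)·k gives f'(k) = n+g+δ, i.e. 0.48·k^(0.48−1) = 0.11, so k_gold = (0.48/0.11)^(1/0.52) ≈ 17.0011.
y_gold = 17.0011^0.48 ≈ 3.8961.
c_gold = y_gold − (n+g+δ)·k_gold = 3.8961 − 0.11·17.0011 ≈ 2.0260.

c_gold ≈ 2.026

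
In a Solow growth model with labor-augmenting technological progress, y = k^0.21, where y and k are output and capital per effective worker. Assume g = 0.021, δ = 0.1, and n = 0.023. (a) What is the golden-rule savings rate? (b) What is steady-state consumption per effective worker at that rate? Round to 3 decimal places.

(a) s_gold = 0.210; (b) c_gold ≈ 0.873

n + g + δ = 0.023 + 0.021 + 0.1 = 0.144.
For Cobb-Douglas, s_gold equals capital's share: s_gold = 0.21.
Golden rule sets MPK = n+g+δ: 0.21·k^(0.21−1) = 0.144, so k_gold = (0.21/0.144)^(1/0.79) ≈ 1.6122.
y_gold = 1.6122^0.21 ≈ 1.1055; c_gold = (1−0.21)·y_gold ≈ 0.8733.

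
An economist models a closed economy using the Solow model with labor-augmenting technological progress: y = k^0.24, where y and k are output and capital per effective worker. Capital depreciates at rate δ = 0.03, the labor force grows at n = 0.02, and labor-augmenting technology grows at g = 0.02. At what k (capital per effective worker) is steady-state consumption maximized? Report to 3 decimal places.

k_gold ≈ 5.059

n + g + δ = 0.02 + 0.02 + 0.03 = 0.07.
Setting f'(k) = n+g+δ gives 0.24·k^(0.24−1) = 0.07, hence k_gold = (0.24/0.07)^(1/0.76) ≈ 5.0594.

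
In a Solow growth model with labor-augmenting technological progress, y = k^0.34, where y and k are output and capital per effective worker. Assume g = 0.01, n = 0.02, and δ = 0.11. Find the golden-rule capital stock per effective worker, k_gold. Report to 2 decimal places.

The effective depreciation rate is n + g + δ = 0.02 + 0.01 + 0.11 = 0.14.
Setting f'(k) = n+g+δ gives 0.34·k^(0.34−1) = 0.14, hence k_gold = (0.34/0.14)^(1/0.66) ≈ 3.8359.

k_gold ≈ 3.84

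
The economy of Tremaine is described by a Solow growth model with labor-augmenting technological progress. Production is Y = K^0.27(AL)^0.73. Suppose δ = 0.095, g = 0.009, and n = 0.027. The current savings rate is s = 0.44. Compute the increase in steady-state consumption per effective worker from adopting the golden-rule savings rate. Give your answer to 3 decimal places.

Δc ≈ 0.077

Capital per effective worker breaks even when investment replaces (n + g + δ)·k; here n + g + δ = 0.131.
Current steady state (s = 0.44): k* = (0.44/0.131)^(1/0.73) ≈ 5.2577, y* = 5.2577^0.27 ≈ 1.5654, c* = (1−0.44)·1.5654 ≈ 0.8766.
Setting f'(k) = n+g+δ gives 0.27·k^(0.27−1) = 0.131, hence k_gold = (0.27/0.131)^(1/0.73) ≈ 2.6932.
y_gold = 2.6932^0.27 ≈ 1.3067, c_gold = y_gold − 0.131·k_gold ≈ 0.9539.
Gain: Δc = 0.9539 − 0.8766 ≈ 0.0773.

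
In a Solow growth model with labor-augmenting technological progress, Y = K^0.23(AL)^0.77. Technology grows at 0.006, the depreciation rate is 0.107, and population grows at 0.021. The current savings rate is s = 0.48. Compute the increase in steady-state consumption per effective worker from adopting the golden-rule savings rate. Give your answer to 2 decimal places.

The effective depreciation rate is n + g + δ = 0.021 + 0.006 + 0.107 = 0.134.
Current steady state (s = 0.48): k* = (0.48/0.134)^(1/0.77) ≈ 5.2439, y* = 5.2439^0.23 ≈ 1.4639, c* = (1−0.48)·1.4639 ≈ 0.7612.
At the golden rule the marginal product of capital equals n+g+δ: 0.23·k^(0.23−1) = 0.134. Solving, k_gold = (0.23/0.134)^(1/0.77) ≈ 2.0170.
y_gold = 2.0170^0.23 ≈ 1.1751, c_gold = y_gold − 0.134·k_gold ≈ 0.9048.
Gain: Δc = 0.9048 − 0.7612 ≈ 0.1436.

Δc ≈ 0.14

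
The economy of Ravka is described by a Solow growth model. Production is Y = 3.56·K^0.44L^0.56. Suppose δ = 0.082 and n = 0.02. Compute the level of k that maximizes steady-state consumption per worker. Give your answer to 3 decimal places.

k_gold ≈ 131.340

Capital per worker breaks even when investment replaces (n + δ)·k; here n + δ = 0.102.
Setting f'(k) = n+δ gives 0.44·3.56·k^(0.44−1) = 0.102, hence k_gold = (0.44·3.56/0.102)^(1/0.56) ≈ 131.3401.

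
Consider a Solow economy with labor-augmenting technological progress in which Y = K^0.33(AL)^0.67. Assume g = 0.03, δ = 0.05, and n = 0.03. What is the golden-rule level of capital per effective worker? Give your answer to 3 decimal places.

Capital per effective worker breaks even when investment replaces (n + g + δ)·k; here n + g + δ = 0.11.
Maximizing c = f(k) − (n+g+δ)·k gives f'(k) = n+g+δ, i.e. 0.33·k^(0.33−1) = 0.11, so k_gold = (0.33/0.11)^(1/0.67) ≈ 5.1537.

k_gold ≈ 5.154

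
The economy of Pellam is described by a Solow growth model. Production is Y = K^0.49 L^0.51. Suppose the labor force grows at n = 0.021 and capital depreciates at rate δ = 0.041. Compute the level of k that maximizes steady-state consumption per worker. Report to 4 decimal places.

k_gold ≈ 57.5971

Break-even investment rate: n + δ = 0.021 + 0.041 = 0.062.
Setting f'(k) = n+δ gives 0.49·k^(0.49−1) = 0.062, hence k_gold = (0.49/0.062)^(1/0.51) ≈ 57.5971.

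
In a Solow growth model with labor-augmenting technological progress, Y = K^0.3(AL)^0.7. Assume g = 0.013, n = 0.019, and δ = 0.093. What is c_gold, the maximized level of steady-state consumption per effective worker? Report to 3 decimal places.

The effective depreciation rate is n + g + δ = 0.019 + 0.013 + 0.093 = 0.125.
Maximizing c = f(k) − (n+g+δ)·k gives f'(k) = n+g+δ, i.e. 0.3·k^(0.3−1) = 0.125, so k_gold = (0.3/0.125)^(1/0.7) ≈ 3.4927.
y_gold = 3.4927^0.3 ≈ 1.4553.
c_gold = y_gold − (n+g+δ)·k_gold = 1.4553 − 0.125·3.4927 ≈ 1.0187.

c_gold ≈ 1.019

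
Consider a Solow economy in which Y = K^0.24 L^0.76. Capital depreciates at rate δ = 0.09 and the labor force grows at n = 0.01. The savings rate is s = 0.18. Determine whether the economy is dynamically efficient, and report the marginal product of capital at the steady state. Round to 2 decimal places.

dynamically efficient; MPK ≈ 0.13

n + δ = 0.01 + 0.09 = 0.1.
Steady-state k*: s·k^0.24 = 0.1·k gives k* = (0.18/0.1)^(1/0.76) ≈ 2.1671.
MPK = 0.24·2.1671^(-0.76) ≈ 0.1333.
MPK > n+δ = 0.1, so the economy is dynamically efficient (under-saving).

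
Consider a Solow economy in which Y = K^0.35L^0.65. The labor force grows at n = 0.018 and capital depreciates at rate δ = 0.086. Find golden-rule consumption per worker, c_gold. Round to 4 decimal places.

c_gold ≈ 1.2494

The effective depreciation rate is n + δ = 0.018 + 0.086 = 0.104.
Golden rule sets MPK = n+δ: 0.35·k^(0.35−1) = 0.104, so k_gold = (0.35/0.104)^(1/0.65) ≈ 6.4688.
y_gold = 6.4688^0.35 ≈ 1.9222.
c_gold = y_gold − (n+δ)·k_gold = 1.9222 − 0.104·6.4688 ≈ 1.2494.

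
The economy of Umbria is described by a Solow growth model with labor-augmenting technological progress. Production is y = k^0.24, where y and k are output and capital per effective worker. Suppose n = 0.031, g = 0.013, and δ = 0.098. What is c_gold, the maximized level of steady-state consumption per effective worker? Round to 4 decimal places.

Break-even investment rate: n + g + δ = 0.031 + 0.013 + 0.098 = 0.142.
Maximizing c = f(k) − (n+g+δ)·k gives f'(k) = n+g+δ, i.e. 0.24·k^(0.24−1) = 0.142, so k_gold = (0.24/0.142)^(1/0.76) ≈ 1.9948.
y_gold = 1.9948^0.24 ≈ 1.1803.
c_gold = y_gold − (n+g+δ)·k_gold = 1.1803 − 0.142·1.9948 ≈ 0.8970.

c_gold ≈ 0.8970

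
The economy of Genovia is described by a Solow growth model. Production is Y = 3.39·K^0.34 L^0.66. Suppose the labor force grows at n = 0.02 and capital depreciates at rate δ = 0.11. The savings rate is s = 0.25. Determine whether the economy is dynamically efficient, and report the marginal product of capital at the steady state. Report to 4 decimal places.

Break-even investment rate: n + δ = 0.02 + 0.11 = 0.13.
Steady-state k*: s·A·k^0.34 = 0.13·k gives k* = (0.25·3.39/0.13)^(1/0.66) ≈ 17.1250.
MPK = 0.34·3.39·17.1250^(-0.66) ≈ 0.1768.
MPK > n+δ = 0.13, so the economy is dynamically efficient (under-saving).

dynamically efficient; MPK ≈ 0.1768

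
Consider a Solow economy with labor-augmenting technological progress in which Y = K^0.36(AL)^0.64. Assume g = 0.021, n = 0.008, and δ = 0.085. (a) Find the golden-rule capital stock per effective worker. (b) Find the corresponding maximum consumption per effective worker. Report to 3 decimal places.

n + g + δ = 0.008 + 0.021 + 0.085 = 0.114.
Golden rule sets MPK = n+g+δ: 0.36·k^(0.36−1) = 0.114, so k_gold = (0.36/0.114)^(1/0.64) ≈ 6.0299.
y_gold = 6.0299^0.36 ≈ 1.9095; c_gold = y_gold − 0.114·k_gold ≈ 1.2221.

(a) k_gold ≈ 6.030; (b) c_gold ≈ 1.222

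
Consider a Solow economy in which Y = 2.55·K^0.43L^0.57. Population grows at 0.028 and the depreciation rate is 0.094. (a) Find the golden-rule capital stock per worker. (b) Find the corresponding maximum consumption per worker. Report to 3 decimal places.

The effective depreciation rate is n + δ = 0.028 + 0.094 = 0.122.
Maximizing c = f(k) − (n+δ)·k gives f'(k) = n+δ, i.e. 0.43·2.55·k^(0.43−1) = 0.122, so k_gold = (0.43·2.55/0.122)^(1/0.57) ≈ 47.1051.
y_gold = 2.55·47.1051^0.43 ≈ 13.3647; c_gold = y_gold − 0.122·k_gold ≈ 7.6179.

(a) k_gold ≈ 47.105; (b) c_gold ≈ 7.618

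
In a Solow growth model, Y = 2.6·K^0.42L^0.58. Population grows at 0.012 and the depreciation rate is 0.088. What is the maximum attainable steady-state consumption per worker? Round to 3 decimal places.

c_gold ≈ 8.516

Capital per worker breaks even when investment replaces (n + δ)·k; here n + δ = 0.1.
At the golden rule the marginal product of capital equals n+δ: 0.42·2.6·k^(0.42−1) = 0.1. Solving, k_gold = (0.42·2.6/0.1)^(1/0.58) ≈ 61.6650.
y_gold = 2.6·61.6650^0.42 ≈ 14.6822.
c_gold = y_gold − (n+δ)·k_gold = 14.6822 − 0.1·61.6650 ≈ 8.5156.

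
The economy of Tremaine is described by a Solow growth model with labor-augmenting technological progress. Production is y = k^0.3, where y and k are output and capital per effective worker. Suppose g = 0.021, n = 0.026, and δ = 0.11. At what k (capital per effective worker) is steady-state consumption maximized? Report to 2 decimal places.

n + g + δ = 0.026 + 0.021 + 0.11 = 0.157.
Maximizing c = f(k) − (n+g+δ)·k gives f'(k) = n+g+δ, i.e. 0.3·k^(0.3−1) = 0.157, so k_gold = (0.3/0.157)^(1/0.7) ≈ 2.5220.

k_gold ≈ 2.52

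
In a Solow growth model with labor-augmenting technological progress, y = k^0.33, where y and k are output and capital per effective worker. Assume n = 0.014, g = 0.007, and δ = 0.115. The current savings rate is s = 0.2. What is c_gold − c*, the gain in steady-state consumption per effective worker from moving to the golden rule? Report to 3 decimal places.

The effective depreciation rate is n + g + δ = 0.014 + 0.007 + 0.115 = 0.136.
Current steady state (s = 0.2): k* = (0.2/0.136)^(1/0.67) ≈ 1.7782, y* = 1.7782^0.33 ≈ 1.2092, c* = (1−0.2)·1.2092 ≈ 0.9674.
Maximizing c = f(k) − (n+g+δ)·k gives f'(k) = n+g+δ, i.e. 0.33·k^(0.33−1) = 0.136, so k_gold = (0.33/0.136)^(1/0.67) ≈ 3.7548.
y_gold = 3.7548^0.33 ≈ 1.5474, c_gold = y_gold − 0.136·k_gold ≈ 1.0368.
Gain: Δc = 1.0368 − 0.9674 ≈ 0.0694.

Δc ≈ 0.069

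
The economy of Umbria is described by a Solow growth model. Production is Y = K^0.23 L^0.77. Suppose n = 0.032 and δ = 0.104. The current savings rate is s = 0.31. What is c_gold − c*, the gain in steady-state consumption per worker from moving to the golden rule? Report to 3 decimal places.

Δc ≈ 0.018

Break-even investment rate: n + δ = 0.032 + 0.104 = 0.136.
Current steady state (s = 0.31): k* = (0.31/0.136)^(1/0.77) ≈ 2.9154, y* = 2.9154^0.23 ≈ 1.2790, c* = (1−0.31)·1.2790 ≈ 0.8825.
Maximizing c = f(k) − (n+δ)·k gives f'(k) = n+δ, i.e. 0.23·k^(0.23−1) = 0.136, so k_gold = (0.23/0.136)^(1/0.77) ≈ 1.9786.
y_gold = 1.9786^0.23 ≈ 1.1699, c_gold = y_gold − 0.136·k_gold ≈ 0.9008.
Gain: Δc = 0.9008 − 0.8825 ≈ 0.0183.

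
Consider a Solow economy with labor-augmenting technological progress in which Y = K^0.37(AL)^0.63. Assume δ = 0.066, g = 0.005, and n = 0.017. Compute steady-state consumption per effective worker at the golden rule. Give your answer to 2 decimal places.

The effective depreciation rate is n + g + δ = 0.017 + 0.005 + 0.066 = 0.088.
Golden rule sets MPK = n+g+δ: 0.37·k^(0.37−1) = 0.088, so k_gold = (0.37/0.088)^(1/0.63) ≈ 9.7731.
y_gold = 9.7731^0.37 ≈ 2.3244.
c_gold = y_gold − (n+g+δ)·k_gold = 2.3244 − 0.088·9.7731 ≈ 1.4644.

c_gold ≈ 1.46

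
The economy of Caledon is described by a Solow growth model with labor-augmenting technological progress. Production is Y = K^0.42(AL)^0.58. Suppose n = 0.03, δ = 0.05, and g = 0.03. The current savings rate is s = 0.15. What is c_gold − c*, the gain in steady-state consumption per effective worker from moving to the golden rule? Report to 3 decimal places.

Δc ≈ 0.466

n + g + δ = 0.03 + 0.03 + 0.05 = 0.11.
Current steady state (s = 0.15): k* = (0.15/0.11)^(1/0.58) ≈ 1.7070, y* = 1.7070^0.42 ≈ 1.2518, c* = (1−0.15)·1.2518 ≈ 1.0640.
Maximizing c = f(k) − (n+g+δ)·k gives f'(k) = n+g+δ, i.e. 0.42·k^(0.42−1) = 0.11, so k_gold = (0.42/0.11)^(1/0.58) ≈ 10.0740.
y_gold = 10.0740^0.42 ≈ 2.6384, c_gold = y_gold − 0.11·k_gold ≈ 1.5303.
Gain: Δc = 1.5303 − 1.0640 ≈ 0.4662.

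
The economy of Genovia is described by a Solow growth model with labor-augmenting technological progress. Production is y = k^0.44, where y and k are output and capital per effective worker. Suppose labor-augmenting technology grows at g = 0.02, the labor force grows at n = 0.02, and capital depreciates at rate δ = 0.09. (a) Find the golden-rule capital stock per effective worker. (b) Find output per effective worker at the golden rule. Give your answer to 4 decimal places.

(a) k_gold ≈ 8.8217; (b) y_gold ≈ 2.6064

Break-even investment rate: n + g + δ = 0.02 + 0.02 + 0.09 = 0.13.
At the golden rule the marginal product of capital equals n+g+δ: 0.44·k^(0.44−1) = 0.13. Solving, k_gold = (0.44/0.13)^(1/0.56) ≈ 8.8217.
y_gold = 8.8217^0.44 ≈ 2.6064.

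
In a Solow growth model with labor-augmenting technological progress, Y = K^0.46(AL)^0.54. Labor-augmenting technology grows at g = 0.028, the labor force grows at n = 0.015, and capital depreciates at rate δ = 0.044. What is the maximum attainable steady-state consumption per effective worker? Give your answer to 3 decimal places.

c_gold ≈ 2.231

Break-even investment rate: n + g + δ = 0.015 + 0.028 + 0.044 = 0.087.
Maximizing c = f(k) − (n+g+δ)·k gives f'(k) = n+g+δ, i.e. 0.46·k^(0.46−1) = 0.087, so k_gold = (0.46/0.087)^(1/0.54) ≈ 21.8439.
y_gold = 21.8439^0.46 ≈ 4.1314.
c_gold = y_gold − (n+g+δ)·k_gold = 4.1314 − 0.087·21.8439 ≈ 2.2309.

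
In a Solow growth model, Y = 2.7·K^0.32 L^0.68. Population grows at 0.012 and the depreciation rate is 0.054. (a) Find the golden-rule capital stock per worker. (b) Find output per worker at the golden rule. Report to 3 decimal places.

(a) k_gold ≈ 43.914; (b) y_gold ≈ 9.057

Break-even investment rate: n + δ = 0.012 + 0.054 = 0.066.
Setting f'(k) = n+δ gives 0.32·2.7·k^(0.32−1) = 0.066, hence k_gold = (0.32·2.7/0.066)^(1/0.68) ≈ 43.9140.
y_gold = 2.7·43.9140^0.32 ≈ 9.0573.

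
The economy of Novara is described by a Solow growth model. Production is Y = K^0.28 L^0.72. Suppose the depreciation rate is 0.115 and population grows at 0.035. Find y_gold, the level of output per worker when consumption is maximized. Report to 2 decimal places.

y_gold ≈ 1.27

Break-even investment rate: n + δ = 0.035 + 0.115 = 0.15.
At the golden rule the marginal product of capital equals n+δ: 0.28·k^(0.28−1) = 0.15. Solving, k_gold = (0.28/0.15)^(1/0.72) ≈ 2.3795.
Output: y_gold = k_gold^0.28 = 2.3795^0.28 ≈ 1.2747.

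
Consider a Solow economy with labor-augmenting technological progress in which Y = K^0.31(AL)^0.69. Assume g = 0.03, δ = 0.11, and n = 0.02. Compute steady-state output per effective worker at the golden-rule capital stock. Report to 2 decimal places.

n + g + δ = 0.02 + 0.03 + 0.11 = 0.16.
Golden rule sets MPK = n+g+δ: 0.31·k^(0.31−1) = 0.16, so k_gold = (0.31/0.16)^(1/0.69) ≈ 2.6079.
Output: y_gold = k_gold^0.31 = 2.6079^0.31 ≈ 1.3460.

y_gold ≈ 1.35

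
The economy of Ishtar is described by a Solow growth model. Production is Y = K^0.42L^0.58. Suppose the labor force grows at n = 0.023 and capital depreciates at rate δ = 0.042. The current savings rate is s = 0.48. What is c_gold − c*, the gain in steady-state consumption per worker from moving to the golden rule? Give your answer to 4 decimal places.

The effective depreciation rate is n + δ = 0.023 + 0.042 = 0.065.
Current steady state (s = 0.48): k* = (0.48/0.065)^(1/0.58) ≈ 31.4136, y* = 31.4136^0.42 ≈ 4.2539, c* = (1−0.48)·4.2539 ≈ 2.2120.
At the golden rule the marginal product of capital equals n+δ: 0.42·k^(0.42−1) = 0.065. Solving, k_gold = (0.42/0.065)^(1/0.58) ≈ 24.9535.
y_gold = 24.9535^0.42 ≈ 3.8618, c_gold = y_gold − 0.065·k_gold ≈ 2.2399.
Gain: Δc = 2.2399 − 2.2120 ≈ 0.0278.

Δc ≈ 0.0278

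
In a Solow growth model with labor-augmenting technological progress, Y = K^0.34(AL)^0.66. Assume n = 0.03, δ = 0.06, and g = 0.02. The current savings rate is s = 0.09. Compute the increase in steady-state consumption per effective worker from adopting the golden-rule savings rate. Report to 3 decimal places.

Δc ≈ 0.360

Capital per effective worker breaks even when investment replaces (n + g + δ)·k; here n + g + δ = 0.11.
Current steady state (s = 0.09): k* = (0.09/0.11)^(1/0.66) ≈ 0.7378, y* = 0.7378^0.34 ≈ 0.9018, c* = (1−0.09)·0.9018 ≈ 0.8206.
Maximizing c = f(k) − (n+g+δ)·k gives f'(k) = n+g+δ, i.e. 0.34·k^(0.34−1) = 0.11, so k_gold = (0.34/0.11)^(1/0.66) ≈ 5.5278.
y_gold = 5.5278^0.34 ≈ 1.7884, c_gold = y_gold − 0.11·k_gold ≈ 1.1804.
Gain: Δc = 1.1804 − 0.8206 ≈ 0.3597.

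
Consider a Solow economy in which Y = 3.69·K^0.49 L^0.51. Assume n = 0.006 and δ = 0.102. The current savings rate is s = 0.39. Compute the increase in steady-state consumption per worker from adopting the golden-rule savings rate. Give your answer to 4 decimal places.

n + δ = 0.006 + 0.102 = 0.108.
Current steady state (s = 0.39): k* = (0.39·3.69/0.108)^(1/0.51) ≈ 160.4094, y* = 3.69·160.4094^0.49 ≈ 44.4211, c* = (1−0.39)·44.4211 ≈ 27.0969.
Maximizing c = f(k) − (n+δ)·k gives f'(k) = n+δ, i.e. 0.49·3.69·k^(0.49−1) = 0.108, so k_gold = (0.49·3.69/0.108)^(1/0.51) ≈ 250.9604.
y_gold = 3.69·250.9604^0.49 ≈ 55.3137, c_gold = y_gold − 0.108·k_gold ≈ 28.2100.
Gain: Δc = 28.2100 − 27.0969 ≈ 1.1132.

Δc ≈ 1.1132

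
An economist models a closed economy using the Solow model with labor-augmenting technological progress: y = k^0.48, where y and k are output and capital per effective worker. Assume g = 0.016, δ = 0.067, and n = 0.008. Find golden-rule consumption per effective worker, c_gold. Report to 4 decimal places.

c_gold ≈ 2.4135

The effective depreciation rate is n + g + δ = 0.008 + 0.016 + 0.067 = 0.091.
Golden rule sets MPK = n+g+δ: 0.48·k^(0.48−1) = 0.091, so k_gold = (0.48/0.091)^(1/0.52) ≈ 24.4819.
y_gold = 24.4819^0.48 ≈ 4.6414.
c_gold = y_gold − (n+g+δ)·k_gold = 4.6414 − 0.091·24.4819 ≈ 2.4135.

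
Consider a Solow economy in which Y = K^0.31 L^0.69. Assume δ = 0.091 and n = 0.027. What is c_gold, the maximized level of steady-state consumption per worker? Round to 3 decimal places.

c_gold ≈ 1.065

Capital per worker breaks even when investment replaces (n + δ)·k; here n + δ = 0.118.
Setting f'(k) = n+δ gives 0.31·k^(0.31−1) = 0.118, hence k_gold = (0.31/0.118)^(1/0.69) ≈ 4.0545.
y_gold = 4.0545^0.31 ≈ 1.5433.
c_gold = y_gold − (n+δ)·k_gold = 1.5433 − 0.118·4.0545 ≈ 1.0649.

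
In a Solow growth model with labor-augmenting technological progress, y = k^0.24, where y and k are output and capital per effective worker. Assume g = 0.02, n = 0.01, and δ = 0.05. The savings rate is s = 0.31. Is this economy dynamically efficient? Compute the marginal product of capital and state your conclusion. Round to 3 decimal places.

Break-even investment rate: n + g + δ = 0.01 + 0.02 + 0.05 = 0.08.
Steady-state k*: s·k^0.24 = 0.08·k gives k* = (0.31/0.08)^(1/0.76) ≈ 5.9435.
MPK = 0.24·5.9435^(-0.76) ≈ 0.0619.
MPK < n+g+δ = 0.08, so the economy is dynamically inefficient (over-saving).

dynamically inefficient; MPK ≈ 0.062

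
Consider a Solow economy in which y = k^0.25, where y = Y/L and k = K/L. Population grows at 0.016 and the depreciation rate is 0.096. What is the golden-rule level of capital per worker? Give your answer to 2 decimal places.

k_gold ≈ 2.92

n + δ = 0.016 + 0.096 = 0.112.
Golden rule sets MPK = n+δ: 0.25·k^(0.25−1) = 0.112, so k_gold = (0.25/0.112)^(1/0.75) ≈ 2.9172.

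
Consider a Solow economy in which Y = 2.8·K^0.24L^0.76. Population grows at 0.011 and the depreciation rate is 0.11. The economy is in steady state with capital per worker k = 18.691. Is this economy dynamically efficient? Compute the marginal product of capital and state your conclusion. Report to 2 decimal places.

The effective depreciation rate is n + δ = 0.011 + 0.11 = 0.121.
MPK = 0.24·2.8·k^(0.24−1) = 0.24·2.8·18.691^(-0.76) ≈ 0.0726.
MPK < 0.121, so the economy is dynamically inefficient (over-saving).

dynamically inefficient; MPK ≈ 0.07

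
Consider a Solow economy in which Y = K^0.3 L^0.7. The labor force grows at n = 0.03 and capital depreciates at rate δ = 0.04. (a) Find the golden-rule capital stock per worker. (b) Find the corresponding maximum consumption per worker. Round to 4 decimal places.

Capital per worker breaks even when investment replaces (n + δ)·k; here n + δ = 0.07.
Maximizing c = f(k) − (n+δ)·k gives f'(k) = n+δ, i.e. 0.3·k^(0.3−1) = 0.07, so k_gold = (0.3/0.07)^(1/0.7) ≈ 7.9963.
y_gold = 7.9963^0.3 ≈ 1.8658; c_gold = y_gold − 0.07·k_gold ≈ 1.3061.

(a) k_gold ≈ 7.9963; (b) c_gold ≈ 1.3061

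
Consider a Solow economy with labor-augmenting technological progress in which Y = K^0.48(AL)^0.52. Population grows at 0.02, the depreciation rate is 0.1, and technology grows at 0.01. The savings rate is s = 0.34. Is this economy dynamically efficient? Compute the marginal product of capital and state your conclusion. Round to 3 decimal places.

The effective depreciation rate is n + g + δ = 0.02 + 0.01 + 0.1 = 0.13.
Steady-state k*: s·k^0.48 = 0.13·k gives k* = (0.34/0.13)^(1/0.52) ≈ 6.3526.
MPK = 0.48·6.3526^(-0.52) ≈ 0.1835.
MPK > n+g+δ = 0.13, so the economy is dynamically efficient (under-saving).

dynamically efficient; MPK ≈ 0.184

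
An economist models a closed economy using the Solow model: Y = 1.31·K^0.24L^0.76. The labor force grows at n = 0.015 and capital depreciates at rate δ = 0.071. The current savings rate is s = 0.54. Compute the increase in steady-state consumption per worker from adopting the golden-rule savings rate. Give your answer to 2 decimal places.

The effective depreciation rate is n + δ = 0.015 + 0.071 = 0.086.
Current steady state (s = 0.54): k* = (0.54·1.31/0.086)^(1/0.76) ≈ 16.0017, y* = 1.31·16.0017^0.24 ≈ 2.5484, c* = (1−0.54)·2.5484 ≈ 1.1723.
Maximizing c = f(k) − (n+δ)·k gives f'(k) = n+δ, i.e. 0.24·1.31·k^(0.24−1) = 0.086, so k_gold = (0.24·1.31/0.086)^(1/0.76) ≈ 5.5051.
y_gold = 1.31·5.5051^0.24 ≈ 1.9727, c_gold = y_gold − 0.086·k_gold ≈ 1.4992.
Gain: Δc = 1.4992 − 1.1723 ≈ 0.3270.

Δc ≈ 0.33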